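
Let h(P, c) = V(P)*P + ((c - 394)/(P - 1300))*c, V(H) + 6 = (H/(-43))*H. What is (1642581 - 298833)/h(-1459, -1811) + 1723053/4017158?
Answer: 7703157881279469645/17212756542052121726 ≈ 0.44753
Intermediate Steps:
V(H) = -6 - H²/43 (V(H) = -6 + (H/(-43))*H = -6 + (H*(-1/43))*H = -6 + (-H/43)*H = -6 - H²/43)
h(P, c) = P*(-6 - P²/43) + c*(-394 + c)/(-1300 + P) (h(P, c) = (-6 - P²/43)*P + ((c - 394)/(P - 1300))*c = P*(-6 - P²/43) + ((-394 + c)/(-1300 + P))*c = P*(-6 - P²/43) + c*(-394 + c)/(-1300 + P))
(1642581 - 298833)/h(-1459, -1811) + 1723053/4017158 = (1642581 - 298833)/(((-1*(-1459)⁴ - 16942*(-1811) - 258*(-1459)² + 43*(-1811)² + 1300*(-1459)³ + 335400*(-1459))/(43*(-1300 - 1459)))) + 1723053/4017158 = 1343748/(((1/43)*(-1*4531282799761 + 30681962 - 258*2128681 + 43*3279721 + 1300*(-3105745579) - 489348600)/(-2759))) + 1723053*(1/4017158) = 1343748/(((1/43)*(-1/2759)*(-4531282799761 + 30681962 - 549199698 + 141028003 - 4037469252700 - 489348600))) + 1723053/4017158 = 1343748/(((1/43)*(-1/2759)*(-8569618890794))) + 1723053/4017158 = 1343748/(8569618890794/118637) + 1723053/4017158 = 1343748*(118637/8569618890794) + 1723053/4017158 = 79709115738/4284809445397 + 1723053/4017158 = 7703157881279469645/17212756542052121726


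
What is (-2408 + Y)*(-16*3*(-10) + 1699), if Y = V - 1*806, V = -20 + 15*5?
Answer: -6883461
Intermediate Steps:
V = 55 (V = -20 + 75 = 55)
Y = -751 (Y = 55 - 1*806 = 55 - 806 = -751)
(-2408 + Y)*(-16*3*(-10) + 1699) = (-2408 - 751)*(-16*3*(-10) + 1699) = -3159*(-48*(-10) + 1699) = -3159*(480 + 1699) = -3159*2179 = -6883461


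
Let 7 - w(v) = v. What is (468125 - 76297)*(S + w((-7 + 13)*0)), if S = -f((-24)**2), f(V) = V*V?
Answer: -129996383732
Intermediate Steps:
f(V) = V**2
w(v) = 7 - v
S = -331776 (S = -((-24)**2)**2 = -1*576**2 = -1*331776 = -331776)
(468125 - 76297)*(S + w((-7 + 13)*0)) = (468125 - 76297)*(-331776 + (7 - (-7 + 13)*0)) = 391828*(-331776 + (7 - 6*0)) = 391828*(-331776 + (7 - 1*0)) = 391828*(-331776 + (7 + 0)) = 391828*(-331776 + 7) = 391828*(-331769) = -129996383732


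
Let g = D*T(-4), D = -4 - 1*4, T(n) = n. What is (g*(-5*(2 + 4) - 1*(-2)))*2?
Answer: -1792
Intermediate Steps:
D = -8 (D = -4 - 4 = -8)
g = 32 (g = -8*(-4) = 32)
(g*(-5*(2 + 4) - 1*(-2)))*2 = (32*(-5*(2 + 4) - 1*(-2)))*2 = (32*(-5*6 + 2))*2 = (32*(-30 + 2))*2 = (32*(-28))*2 = -896*2 = -1792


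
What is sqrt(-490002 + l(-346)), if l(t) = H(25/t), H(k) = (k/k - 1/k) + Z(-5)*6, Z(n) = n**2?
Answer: I*sqrt(12245929)/5 ≈ 699.88*I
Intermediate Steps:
H(k) = 151 - 1/k (H(k) = (k/k - 1/k) + (-5)**2*6 = (1 - 1/k) + 25*6 = (1 - 1/k) + 150 = 151 - 1/k)
l(t) = 151 - t/25 (l(t) = 151 - 1/(25/t) = 151 - t/25)
sqrt(-490002 + l(-346)) = sqrt(-490002 + (151 - 1/25*(-346))) = sqrt(-490002 + (151 + 346/25)) = sqrt(-490002 + 4121/25) = sqrt(-12245929/25) = I*sqrt(12245929)/5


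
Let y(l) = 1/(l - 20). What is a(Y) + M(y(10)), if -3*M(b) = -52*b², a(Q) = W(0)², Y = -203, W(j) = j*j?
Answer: 13/75 ≈ 0.17333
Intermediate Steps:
W(j) = j²
a(Q) = 0 (a(Q) = (0²)² = 0² = 0)
y(l) = 1/(-20 + l)
M(b) = 52*b²/3 (M(b) = -(-52)*b²/3 = 52*b²/3)
a(Y) + M(y(10)) = 0 + 52*(1/(-20 + 10))²/3 = 0 + 52*(1/(-10))²/3 = 0 + 52*(-⅒)²/3 = 0 + (52/3)*(1/100) = 0 + 13/75 = 13/75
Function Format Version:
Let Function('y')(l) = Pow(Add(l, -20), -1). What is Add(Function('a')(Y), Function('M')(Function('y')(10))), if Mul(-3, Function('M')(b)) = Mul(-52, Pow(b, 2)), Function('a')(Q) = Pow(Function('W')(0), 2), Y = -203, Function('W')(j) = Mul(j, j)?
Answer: Rational(13, 75) ≈ 0.17333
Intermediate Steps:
Function('W')(j) = Pow(j, 2)
Function('a')(Q) = 0 (Function('a')(Q) = Pow(Pow(0, 2), 2) = Pow(0, 2) = 0)
Function('y')(l) = Pow(Add(-20, l), -1)
Function('M')(b) = Mul(Rational(52, 3), Pow(b, 2)) (Function('M')(b) = Mul(Rational(-1, 3), Mul(-52, Pow(b, 2))) = Mul(Rational(52, 3), Pow(b, 2)))
Add(Function('a')(Y), Function('M')(Function('y')(10))) = Add(0, Mul(Rational(52, 3), Pow(Pow(Add(-20, 10), -1), 2))) = Add(0, Mul(Rational(52, 3), Pow(Pow(-10, -1), 2))) = Add(0, Mul(Rational(52, 3), Pow(Rational(-1, 10), 2))) = Add(0, Mul(Rational(52, 3), Rational(1, 100))) = Add(0, Rational(13, 75)) = Rational(13, 75)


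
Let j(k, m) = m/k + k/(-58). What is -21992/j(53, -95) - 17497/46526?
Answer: 3145170603065/387049794 ≈ 8126.0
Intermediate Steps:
j(k, m) = -k/58 + m/k (j(k, m) = m/k + k*(-1/58) = m/k - k/58 = -k/58 + m/k)
-21992/j(53, -95) - 17497/46526 = -21992/(-1/58*53 - 95/53) - 17497/46526 = -21992/(-53/58 - 95*1/53) - 17497*1/46526 = -21992/(-53/58 - 95/53) - 17497/46526 = -21992/(-8319/3074) - 17497/46526 = -21992*(-3074/8319) - 17497/46526 = 67603408/8319 - 17497/46526 = 3145170603065/387049794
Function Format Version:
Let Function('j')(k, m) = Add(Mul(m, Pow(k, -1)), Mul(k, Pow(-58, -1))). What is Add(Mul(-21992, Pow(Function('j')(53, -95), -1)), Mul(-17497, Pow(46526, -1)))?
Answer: Rational(3145170603065, 387049794) ≈ 8126.0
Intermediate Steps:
Function('j')(k, m) = Add(Mul(Rational(-1, 58), k), Mul(m, Pow(k, -1))) (Function('j')(k, m) = Add(Mul(m, Pow(k, -1)), Mul(k, Rational(-1, 58))) = Add(Mul(m, Pow(k, -1)), Mul(Rational(-1, 58), k)) = Add(Mul(Rational(-1, 58), k), Mul(m, Pow(k, -1))))
Add(Mul(-21992, Pow(Function('j')(53, -95), -1)), Mul(-17497, Pow(46526, -1))) = Add(Mul(-21992, Pow(Add(Mul(Rational(-1, 58), 53), Mul(-95, Pow(53, -1))), -1)), Mul(-17497, Pow(46526, -1))) = Add(Mul(-21992, Pow(Add(Rational(-53, 58), Mul(-95, Rational(1, 53))), -1)), Mul(-17497, Rational(1, 46526))) = Add(Mul(-21992, Pow(Add(Rational(-53, 58), Rational(-95, 53)), -1)), Rational(-17497, 46526)) = Add(Mul(-21992, Pow(Rational(-8319, 3074), -1)), Rational(-17497, 46526)) = Add(Mul(-21992, Rational(-3074, 8319)), Rational(-17497, 46526)) = Add(Rational(67603408, 8319), Rational(-17497, 46526)) = Rational(3145170603065, 387049794)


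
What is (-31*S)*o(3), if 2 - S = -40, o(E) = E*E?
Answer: -11718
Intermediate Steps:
o(E) = E²
S = 42 (S = 2 - 1*(-40) = 2 + 40 = 42)
(-31*S)*o(3) = -31*42*3² = -1302*9 = -11718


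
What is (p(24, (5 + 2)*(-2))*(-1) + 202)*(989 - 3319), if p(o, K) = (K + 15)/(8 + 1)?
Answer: -4233610/9 ≈ -4.7040e+5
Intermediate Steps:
p(o, K) = 5/3 + K/9 (p(o, K) = (15 + K)/9 = (15 + K)*(⅑) = 5/3 + K/9)
(p(24, (5 + 2)*(-2))*(-1) + 202)*(989 - 3319) = ((5/3 + ((5 + 2)*(-2))/9)*(-1) + 202)*(989 - 3319) = ((5/3 + (7*(-2))/9)*(-1) + 202)*(-2330) = ((5/3 + (⅑)*(-14))*(-1) + 202)*(-2330) = ((5/3 - 14/9)*(-1) + 202)*(-2330) = ((⅑)*(-1) + 202)*(-2330) = (-⅑ + 202)*(-2330) = (1817/9)*(-2330) = -4233610/9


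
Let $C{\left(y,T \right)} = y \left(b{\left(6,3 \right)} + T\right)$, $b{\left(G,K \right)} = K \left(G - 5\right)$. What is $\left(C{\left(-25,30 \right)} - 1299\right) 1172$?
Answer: $-2489328$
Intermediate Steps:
$b{\left(G,K \right)} = K \left(-5 + G\right)$
$C{\left(y,T \right)} = y \left(3 + T\right)$ ($C{\left(y,T \right)} = y \left(3 \left(-5 + 6\right) + T\right) = y \left(3 \cdot 1 + T\right) = y \left(3 + T\right)$)
$\left(C{\left(-25,30 \right)} - 1299\right) 1172 = \left(- 25 \left(3 + 30\right) - 1299\right) 1172 = \left(\left(-25\right) 33 - 1299\right) 1172 = \left(-825 - 1299\right) 1172 = \left(-2124\right) 1172 = -2489328$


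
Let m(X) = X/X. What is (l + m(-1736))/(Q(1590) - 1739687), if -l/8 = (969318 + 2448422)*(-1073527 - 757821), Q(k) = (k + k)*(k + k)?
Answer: 50072570508161/8372713 ≈ 5.9804e+6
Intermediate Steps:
m(X) = 1
Q(k) = 4*k² (Q(k) = (2*k)*(2*k) = 4*k²)
l = 50072570508160 (l = -8*(969318 + 2448422)*(-1073527 - 757821) = -27341920*(-1831348) = -8*(-6259071313520) = 50072570508160)
(l + m(-1736))/(Q(1590) - 1739687) = (50072570508160 + 1)/(4*1590² - 1739687) = 50072570508161/(4*2528100 - 1739687) = 50072570508161/(10112400 - 1739687) = 50072570508161/8372713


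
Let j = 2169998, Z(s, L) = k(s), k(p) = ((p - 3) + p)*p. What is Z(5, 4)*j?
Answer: 75949930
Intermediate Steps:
k(p) = p*(-3 + 2*p) (k(p) = ((-3 + p) + p)*p = (-3 + 2*p)*p = p*(-3 + 2*p))
Z(s, L) = s*(-3 + 2*s)
Z(5, 4)*j = (5*(-3 + 2*5))*2169998 = (5*(-3 + 10))*2169998 = (5*7)*2169998 = 35*2169998 = 75949930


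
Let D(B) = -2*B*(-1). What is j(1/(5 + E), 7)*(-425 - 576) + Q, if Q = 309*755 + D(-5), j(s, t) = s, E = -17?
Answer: 2800421/12 ≈ 2.3337e+5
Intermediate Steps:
D(B) = 2*B
Q = 233285 (Q = 309*755 + 2*(-5) = 233295 - 10 = 233285)
j(1/(5 + E), 7)*(-425 - 576) + Q = (-425 - 576)/(5 - 17) + 233285 = -1001/(-12) + 233285 = -1/12*(-1001) + 233285 = 1001/12 + 233285 = 2800421/12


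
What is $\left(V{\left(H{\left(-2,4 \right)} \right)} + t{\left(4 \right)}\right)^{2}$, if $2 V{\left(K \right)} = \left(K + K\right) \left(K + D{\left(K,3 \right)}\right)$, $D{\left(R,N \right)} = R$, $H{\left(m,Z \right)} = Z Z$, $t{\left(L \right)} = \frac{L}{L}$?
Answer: $263169$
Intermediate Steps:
$t{\left(L \right)} = 1$
$H{\left(m,Z \right)} = Z^{2}$
$V{\left(K \right)} = 2 K^{2}$ ($V{\left(K \right)} = \frac{\left(K + K\right) \left(K + K\right)}{2} = \frac{2 K 2 K}{2} = \frac{4 K^{2}}{2} = 2 K^{2}$)
$\left(V{\left(H{\left(-2,4 \right)} \right)} + t{\left(4 \right)}\right)^{2} = \left(2 \left(4^{2}\right)^{2} + 1\right)^{2} = \left(2 \cdot 16^{2} + 1\right)^{2} = \left(2 \cdot 256 + 1\right)^{2} = \left(512 + 1\right)^{2} = 513^{2} = 263169$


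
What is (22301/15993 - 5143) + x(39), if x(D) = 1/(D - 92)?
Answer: -4358189987/847629 ≈ -5141.6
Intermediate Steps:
x(D) = 1/(-92 + D)
(22301/15993 - 5143) + x(39) = (22301/15993 - 5143) + 1/(-92 + 39) = (22301*(1/15993) - 5143) + 1/(-53) = (22301/15993 - 5143) - 1/53 = -82229698/15993 - 1/53 = -4358189987/847629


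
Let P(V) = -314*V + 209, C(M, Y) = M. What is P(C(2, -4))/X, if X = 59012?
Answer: -419/59012 ≈ -0.0071003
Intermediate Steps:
P(V) = 209 - 314*V
P(C(2, -4))/X = (209 - 314*2)/59012 = (209 - 628)*(1/59012) = -419*1/59012 = -419/59012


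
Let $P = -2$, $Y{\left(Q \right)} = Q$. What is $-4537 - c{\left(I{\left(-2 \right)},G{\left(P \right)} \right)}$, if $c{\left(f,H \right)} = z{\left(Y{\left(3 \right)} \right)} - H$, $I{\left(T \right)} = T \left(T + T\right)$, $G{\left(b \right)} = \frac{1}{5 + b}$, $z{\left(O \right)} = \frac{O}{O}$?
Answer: $- \frac{13613}{3} \approx -4537.7$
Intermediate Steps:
$z{\left(O \right)} = 1$
$I{\left(T \right)} = 2 T^{2}$ ($I{\left(T \right)} = T 2 T = 2 T^{2}$)
$c{\left(f,H \right)} = 1 - H$
$-4537 - c{\left(I{\left(-2 \right)},G{\left(P \right)} \right)} = -4537 - \left(1 - \frac{1}{5 - 2}\right) = -4537 - \left(1 - \frac{1}{3}\right) = -4537 - \frac{2}{3} = - \frac{13613}{3}$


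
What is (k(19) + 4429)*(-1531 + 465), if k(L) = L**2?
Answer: -5106140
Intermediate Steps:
(k(19) + 4429)*(-1531 + 465) = (19**2 + 4429)*(-1531 + 465) = (361 + 4429)*(-1066) = 4790*(-1066) = -5106140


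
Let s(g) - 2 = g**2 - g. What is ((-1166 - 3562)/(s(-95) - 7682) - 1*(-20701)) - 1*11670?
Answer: 541663/60 ≈ 9027.7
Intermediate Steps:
s(g) = 2 + g**2 - g (s(g) = 2 + (g**2 - g) = 2 + g**2 - g)
((-1166 - 3562)/(s(-95) - 7682) - 1*(-20701)) - 1*11670 = ((-1166 - 3562)/((2 + (-95)**2 - 1*(-95)) - 7682) - 1*(-20701)) - 1*11670 = (-4728/((2 + 9025 + 95) - 7682) + 20701) - 11670 = (-4728/(9122 - 7682) + 20701) - 11670 = (-4728/1440 + 20701) - 11670 = (-4728*1/1440 + 20701) - 11670 = (-197/60 + 20701) - 11670 = 1241863/60 - 11670 = 541663/60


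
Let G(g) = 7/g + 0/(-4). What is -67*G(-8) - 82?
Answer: -187/8 ≈ -23.375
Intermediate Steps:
G(g) = 7/g (G(g) = 7/g + 0*(-¼) = 7/g + 0 = 7/g)
-67*G(-8) - 82 = -469/(-8) - 82 = -469*(-1)/8 - 82 = -67*(-7/8) - 82 = 469/8 - 82 = -187/8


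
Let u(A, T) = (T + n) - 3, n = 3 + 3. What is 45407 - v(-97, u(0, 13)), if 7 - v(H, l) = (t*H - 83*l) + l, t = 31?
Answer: 41081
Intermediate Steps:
n = 6
u(A, T) = 3 + T (u(A, T) = (T + 6) - 3 = (6 + T) - 3 = 3 + T)
v(H, l) = 7 - 31*H + 82*l (v(H, l) = 7 - ((31*H - 83*l) + l) = 7 - ((-83*l + 31*H) + l) = 7 - (-82*l + 31*H) = 7 + (-31*H + 82*l) = 7 - 31*H + 82*l)
45407 - v(-97, u(0, 13)) = 45407 - (7 - 31*(-97) + 82*(3 + 13)) = 45407 - (7 + 3007 + 82*16) = 45407 - (7 + 3007 + 1312) = 45407 - 1*4326 = 45407 - 4326 = 41081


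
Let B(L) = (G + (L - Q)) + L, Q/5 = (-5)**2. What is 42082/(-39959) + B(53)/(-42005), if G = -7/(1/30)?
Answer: -56725929/54144445 ≈ -1.0477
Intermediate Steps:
Q = 125 (Q = 5*(-5)**2 = 5*25 = 125)
G = -210 (G = -7/1/30 = -7*30 = -210)
B(L) = -335 + 2*L (B(L) = (-210 + (L - 1*125)) + L = (-210 + (L - 125)) + L = (-210 + (-125 + L)) + L = (-335 + L) + L = -335 + 2*L)
42082/(-39959) + B(53)/(-42005) = 42082/(-39959) + (-335 + 2*53)/(-42005) = 42082*(-1/39959) + (-335 + 106)*(-1/42005) = -42082/39959 - 229*(-1/42005) = -42082/39959 + 229/42005 = -56725929/54144445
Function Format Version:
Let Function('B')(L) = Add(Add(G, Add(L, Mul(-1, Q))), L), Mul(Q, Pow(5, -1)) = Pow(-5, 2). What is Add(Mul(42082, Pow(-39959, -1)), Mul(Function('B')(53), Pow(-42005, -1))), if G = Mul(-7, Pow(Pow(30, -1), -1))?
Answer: Rational(-56725929, 54144445) ≈ -1.0477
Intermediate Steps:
Q = 125 (Q = Mul(5, Pow(-5, 2)) = Mul(5, 25) = 125)
G = -210 (G = Mul(-7, Pow(Rational(1, 30), -1)) = Mul(-7, 30) = -210)
Function('B')(L) = Add(-335, Mul(2, L)) (Function('B')(L) = Add(Add(-210, Add(L, Mul(-1, 125))), L) = Add(Add(-210, Add(L, -125)), L) = Add(Add(-210, Add(-125, L)), L) = Add(Add(-335, L), L) = Add(-335, Mul(2, L)))
Add(Mul(42082, Pow(-39959, -1)), Mul(Function('B')(53), Pow(-42005, -1))) = Add(Mul(42082, Pow(-39959, -1)), Mul(Add(-335, Mul(2, 53)), Pow(-42005, -1))) = Add(Mul(42082, Rational(-1, 39959)), Mul(Add(-335, 106), Rational(-1, 42005))) = Add(Rational(-42082, 39959), Mul(-229, Rational(-1, 42005))) = Add(Rational(-42082, 39959), Rational(229, 42005)) = Rational(-56725929, 54144445)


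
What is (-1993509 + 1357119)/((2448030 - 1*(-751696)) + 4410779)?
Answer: -42426/507367 ≈ -0.083620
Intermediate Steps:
(-1993509 + 1357119)/((2448030 - 1*(-751696)) + 4410779) = -636390/((2448030 + 751696) + 4410779) = -636390/(3199726 + 4410779) = -636390/7610505 = -636390*1/7610505 = -42426/507367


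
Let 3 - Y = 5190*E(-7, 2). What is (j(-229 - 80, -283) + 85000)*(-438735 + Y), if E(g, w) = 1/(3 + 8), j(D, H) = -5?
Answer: -410631413790/11 ≈ -3.7330e+10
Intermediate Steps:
E(g, w) = 1/11
Y = -5157/11 (Y = 3 - 5190/11 = -5157/11 ≈ -468.82)
(j(-229 - 80, -283) + 85000)*(-438735 + Y) = (-5 + 85000)*(-438735 - 5157/11) = 84995*(-4831242/11) = -410631413790/11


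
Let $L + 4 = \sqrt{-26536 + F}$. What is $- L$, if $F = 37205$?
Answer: $4 - \sqrt{10669} \approx -99.291$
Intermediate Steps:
$L = -4 + \sqrt{10669}$ ($L = -4 + \sqrt{-26536 + 37205} = -4 + \sqrt{10669} \approx 99.291$)
$- L = - (-4 + \sqrt{10669}) = 4 - \sqrt{10669}$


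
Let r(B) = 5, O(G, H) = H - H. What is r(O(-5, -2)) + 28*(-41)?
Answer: -1143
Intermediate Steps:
O(G, H) = 0
r(O(-5, -2)) + 28*(-41) = 5 + 28*(-41) = 5 - 1148 = -1143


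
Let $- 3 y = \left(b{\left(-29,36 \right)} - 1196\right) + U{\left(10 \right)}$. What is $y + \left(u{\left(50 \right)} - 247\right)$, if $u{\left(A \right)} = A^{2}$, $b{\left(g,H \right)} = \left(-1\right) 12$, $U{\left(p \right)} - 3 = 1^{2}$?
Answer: $\frac{7963}{3} \approx 2654.3$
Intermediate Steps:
$U{\left(p \right)} = 4$ ($U{\left(p \right)} = 3 + 1^{2} = 3 + 1 = 4$)
$b{\left(g,H \right)} = -12$
$y = \frac{1204}{3}$ ($y = - \frac{\left(-12 - 1196\right) + 4}{3} = - \frac{-1208 + 4}{3} = \left(- \frac{1}{3}\right) \left(-1204\right) = \frac{1204}{3} \approx 401.33$)
$y + \left(u{\left(50 \right)} - 247\right) = \frac{1204}{3} + \left(50^{2} - 247\right) = \frac{1204}{3} + \left(2500 - 247\right) = \frac{1204}{3} + 2253 = \frac{7963}{3}$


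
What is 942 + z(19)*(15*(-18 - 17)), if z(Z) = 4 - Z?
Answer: 8817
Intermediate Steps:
942 + z(19)*(15*(-18 - 17)) = 942 + (4 - 1*19)*(15*(-18 - 17)) = 942 + (4 - 19)*(15*(-35)) = 942 - 15*(-525) = 942 + 7875 = 8817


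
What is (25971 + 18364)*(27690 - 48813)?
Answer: -936488205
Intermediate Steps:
(25971 + 18364)*(27690 - 48813) = 44335*(-21123) = -936488205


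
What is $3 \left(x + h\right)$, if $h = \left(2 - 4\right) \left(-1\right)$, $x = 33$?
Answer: $105$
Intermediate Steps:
$h = 2$ ($h = \left(-2\right) \left(-1\right) = 2$)
$3 \left(x + h\right) = 3 \left(33 + 2\right) = 3 \cdot 35 = 105$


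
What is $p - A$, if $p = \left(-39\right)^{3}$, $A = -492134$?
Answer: $432815$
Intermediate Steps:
$p = -59319$
$p - A = -59319 - -492134 = -59319 + 492134 = 432815$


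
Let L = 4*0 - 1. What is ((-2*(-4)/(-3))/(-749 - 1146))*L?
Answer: -8/5685 ≈ -0.0014072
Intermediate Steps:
L = -1 (L = 0 - 1 = -1)
((-2*(-4)/(-3))/(-749 - 1146))*L = ((-2*(-4)/(-3))/(-749 - 1146))*(-1) = ((8*(-1/3))/(-1895))*(-1) = -1/1895*(-8/3)*(-1) = (8/5685)*(-1) = -8/5685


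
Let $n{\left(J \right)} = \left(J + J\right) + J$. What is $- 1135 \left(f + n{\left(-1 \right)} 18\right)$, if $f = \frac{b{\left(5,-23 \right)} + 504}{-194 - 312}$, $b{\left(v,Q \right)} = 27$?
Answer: $\frac{31615425}{506} \approx 62481.0$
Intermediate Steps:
$n{\left(J \right)} = 3 J$ ($n{\left(J \right)} = 2 J + J = 3 J$)
$f = - \frac{531}{506}$ ($f = \frac{27 + 504}{-194 - 312} = \frac{531}{-506} = 531 \left(- \frac{1}{506}\right) = - \frac{531}{506} \approx -1.0494$)
$- 1135 \left(f + n{\left(-1 \right)} 18\right) = - 1135 \left(- \frac{531}{506} + 3 \left(-1\right) 18\right) = - 1135 \left(- \frac{531}{506} - 54\right) = \left(-1135\right) \left(- \frac{27855}{506}\right) = \frac{31615425}{506}$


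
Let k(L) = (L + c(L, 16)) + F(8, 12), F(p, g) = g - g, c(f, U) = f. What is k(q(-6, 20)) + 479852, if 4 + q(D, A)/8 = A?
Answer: 480108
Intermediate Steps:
q(D, A) = -32 + 8*A
F(p, g) = 0
k(L) = 2*L (k(L) = (L + L) + 0 = 2*L + 0 = 2*L)
k(q(-6, 20)) + 479852 = 2*(-32 + 8*20) + 479852 = 2*(-32 + 160) + 479852 = 2*128 + 479852 = 256 + 479852 = 480108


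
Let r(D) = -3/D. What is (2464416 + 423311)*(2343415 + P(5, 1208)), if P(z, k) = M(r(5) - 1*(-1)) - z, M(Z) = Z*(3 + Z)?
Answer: 169178306409468/25 ≈ 6.7671e+12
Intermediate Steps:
P(z, k) = 34/25 - z (P(z, k) = (-3/5 - 1*(-1))*(3 + (-3/5 - 1*(-1))) - z = (-3*⅕ + 1)*(3 + (-3*⅕ + 1)) - z = (-⅗ + 1)*(3 + (-⅗ + 1)) - z = 2*(3 + ⅖)/5 - z = (⅖)*(17/5) - z = 34/25 - z)
(2464416 + 423311)*(2343415 + P(5, 1208)) = (2464416 + 423311)*(2343415 + (34/25 - 1*5)) = 2887727*(2343415 + (34/25 - 5)) = 2887727*(2343415 - 91/25) = 2887727*(58585284/25) = 169178306409468/25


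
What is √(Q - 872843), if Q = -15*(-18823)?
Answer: I*√590498 ≈ 768.44*I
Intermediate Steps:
Q = 282345
√(Q - 872843) = √(282345 - 872843) = √(-590498) = I*√590498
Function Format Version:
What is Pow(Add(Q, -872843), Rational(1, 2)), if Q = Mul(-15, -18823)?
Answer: Mul(I, Pow(590498, Rational(1, 2))) ≈ Mul(768.44, I)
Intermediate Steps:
Q = 282345
Pow(Add(Q, -872843), Rational(1, 2)) = Pow(Add(282345, -872843), Rational(1, 2)) = Pow(-590498, Rational(1, 2)) = Mul(I, Pow(590498, Rational(1, 2)))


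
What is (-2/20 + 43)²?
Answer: 184041/100 ≈ 1840.4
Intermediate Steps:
(-2/20 + 43)² = (-2*1/20 + 43)² = (-⅒ + 43)² = (429/10)² = 184041/100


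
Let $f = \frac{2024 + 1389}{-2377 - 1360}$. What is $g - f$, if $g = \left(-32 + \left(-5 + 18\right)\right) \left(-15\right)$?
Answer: $\frac{1068458}{3737} \approx 285.91$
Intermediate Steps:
$g = 285$ ($g = \left(-32 + 13\right) \left(-15\right) = \left(-19\right) \left(-15\right) = 285$)
$f = - \frac{3413}{3737}$ ($f = \frac{3413}{-3737} = 3413 \left(- \frac{1}{3737}\right) = - \frac{3413}{3737} \approx -0.9133$)
$g - f = 285 - - \frac{3413}{3737} = 285 + \frac{3413}{3737} = \frac{1068458}{3737}$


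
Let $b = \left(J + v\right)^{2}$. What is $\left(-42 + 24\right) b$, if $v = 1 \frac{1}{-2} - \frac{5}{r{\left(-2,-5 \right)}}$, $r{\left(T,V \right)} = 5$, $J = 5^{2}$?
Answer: $- \frac{19881}{2} \approx -9940.5$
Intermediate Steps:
$J = 25$
$v = - \frac{3}{2}$ ($v = 1 \frac{1}{-2} - \frac{5}{5} = 1 \left(- \frac{1}{2}\right) - 1 = - \frac{1}{2} - 1 = - \frac{3}{2} \approx -1.5$)
$b = \frac{2209}{4}$ ($b = \left(25 - \frac{3}{2}\right)^{2} = \left(\frac{47}{2}\right)^{2} = \frac{2209}{4} \approx 552.25$)
$\left(-42 + 24\right) b = \left(-42 + 24\right) \frac{2209}{4} = \left(-18\right) \frac{2209}{4} = - \frac{19881}{2}$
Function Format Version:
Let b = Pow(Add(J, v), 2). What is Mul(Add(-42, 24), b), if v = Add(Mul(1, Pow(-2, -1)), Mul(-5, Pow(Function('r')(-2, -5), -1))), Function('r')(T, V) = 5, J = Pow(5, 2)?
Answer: Rational(-19881, 2) ≈ -9940.5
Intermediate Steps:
J = 25
v = Rational(-3, 2) (v = Add(Mul(1, Pow(-2, -1)), Mul(-5, Pow(5, -1))) = Add(Mul(1, Rational(-1, 2)), Mul(-5, Rational(1, 5))) = Add(Rational(-1, 2), -1) = Rational(-3, 2) ≈ -1.5000)
b = Rational(2209, 4) (b = Pow(Add(25, Rational(-3, 2)), 2) = Pow(Rational(47, 2), 2) = Rational(2209, 4) ≈ 552.25)
Mul(Add(-42, 24), b) = Mul(Add(-42, 24), Rational(2209, 4)) = Mul(-18, Rational(2209, 4)) = Rational(-19881, 2)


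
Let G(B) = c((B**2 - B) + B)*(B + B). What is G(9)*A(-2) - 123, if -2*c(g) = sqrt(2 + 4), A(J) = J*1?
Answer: -123 + 18*sqrt(6) ≈ -78.909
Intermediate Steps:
A(J) = J
c(g) = -sqrt(6)/2 (c(g) = -sqrt(2 + 4)/2 = -sqrt(6)/2)
G(B) = -B*sqrt(6) (G(B) = (-sqrt(6)/2)*(B + B) = (-sqrt(6)/2)*(2*B) = -B*sqrt(6))
G(9)*A(-2) - 123 = -1*9*sqrt(6)*(-2) - 123 = -9*sqrt(6)*(-2) - 123 = 18*sqrt(6) - 123 = -123 + 18*sqrt(6)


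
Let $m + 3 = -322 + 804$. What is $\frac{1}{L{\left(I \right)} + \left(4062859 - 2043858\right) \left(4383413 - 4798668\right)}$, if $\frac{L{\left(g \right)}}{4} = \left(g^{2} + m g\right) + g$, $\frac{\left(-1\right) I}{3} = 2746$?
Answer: $- \frac{1}{838144618639} \approx -1.1931 \cdot 10^{-12}$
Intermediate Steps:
$I = -8238$ ($I = \left(-3\right) 2746 = -8238$)
$m = 479$ ($m = -3 + \left(-322 + 804\right) = -3 + 482 = 479$)
$L{\left(g \right)} = 4 g^{2} + 1920 g$ ($L{\left(g \right)} = 4 \left(\left(g^{2} + 479 g\right) + g\right) = 4 \left(g^{2} + 480 g\right) = 4 g^{2} + 1920 g$)
$\frac{1}{L{\left(I \right)} + \left(4062859 - 2043858\right) \left(4383413 - 4798668\right)} = \frac{1}{4 \left(-8238\right) \left(480 - 8238\right) + \left(4062859 - 2043858\right) \left(4383413 - 4798668\right)} = \frac{1}{4 \left(-8238\right) \left(-7758\right) + 2019001 \left(-415255\right)} = \frac{1}{255641616 - 838400260255} = \frac{1}{-838144618639} = - \frac{1}{838144618639}$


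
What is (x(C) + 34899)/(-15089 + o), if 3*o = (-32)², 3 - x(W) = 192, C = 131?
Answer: -104130/44243 ≈ -2.3536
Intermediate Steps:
x(W) = -189 (x(W) = 3 - 1*192 = 3 - 192 = -189)
o = 1024/3 (o = (⅓)*(-32)² = (⅓)*1024 = 1024/3 ≈ 341.33)
(x(C) + 34899)/(-15089 + o) = (-189 + 34899)/(-15089 + 1024/3) = 34710/(-44243/3) = 34710*(-3/44243) = -104130/44243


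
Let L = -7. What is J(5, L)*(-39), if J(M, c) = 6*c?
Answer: 1638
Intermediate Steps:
J(5, L)*(-39) = (6*(-7))*(-39) = -42*(-39) = 1638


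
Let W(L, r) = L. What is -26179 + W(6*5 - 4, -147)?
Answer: -26153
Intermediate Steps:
-26179 + W(6*5 - 4, -147) = -26179 + (6*5 - 4) = -26179 + (30 - 4) = -26179 + 26 = -26153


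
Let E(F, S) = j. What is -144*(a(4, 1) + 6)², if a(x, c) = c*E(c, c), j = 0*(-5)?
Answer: -5184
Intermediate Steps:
j = 0
E(F, S) = 0
a(x, c) = 0 (a(x, c) = c*0 = 0)
-144*(a(4, 1) + 6)² = -144*(0 + 6)² = -144*6² = -144*36 = -5184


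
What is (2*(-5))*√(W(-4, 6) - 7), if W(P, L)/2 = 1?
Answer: -10*I*√5 ≈ -22.361*I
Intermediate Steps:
W(P, L) = 2 (W(P, L) = 2*1 = 2)
(2*(-5))*√(W(-4, 6) - 7) = (2*(-5))*√(2 - 7) = -10*I*√5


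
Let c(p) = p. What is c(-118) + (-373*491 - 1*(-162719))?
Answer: -20542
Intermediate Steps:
c(-118) + (-373*491 - 1*(-162719)) = -118 + (-373*491 - 1*(-162719)) = -118 + (-183143 + 162719) = -118 - 20424 = -20542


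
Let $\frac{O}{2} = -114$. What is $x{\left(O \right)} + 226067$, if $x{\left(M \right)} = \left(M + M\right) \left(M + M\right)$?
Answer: $434003$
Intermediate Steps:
$O = -228$ ($O = 2 \left(-114\right) = -228$)
$x{\left(M \right)} = 4 M^{2}$ ($x{\left(M \right)} = 2 M 2 M = 4 M^{2}$)
$x{\left(O \right)} + 226067 = 4 \left(-228\right)^{2} + 226067 = 4 \cdot 51984 + 226067 = 207936 + 226067 = 434003$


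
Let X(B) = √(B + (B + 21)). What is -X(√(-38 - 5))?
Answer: -√(21 + 2*I*√43) ≈ -4.7832 - 1.3709*I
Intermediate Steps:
X(B) = √(21 + 2*B) (X(B) = √(B + (21 + B)) = √(21 + 2*B))
-X(√(-38 - 5)) = -√(21 + 2*√(-38 - 5)) = -√(21 + 2*√(-43)) = -√(21 + 2*(I*√43)) = -√(21 + 2*I*√43)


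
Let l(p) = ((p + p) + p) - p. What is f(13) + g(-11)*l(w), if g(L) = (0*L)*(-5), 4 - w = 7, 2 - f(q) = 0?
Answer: 2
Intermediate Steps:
f(q) = 2 (f(q) = 2 - 1*0 = 2 + 0 = 2)
w = -3 (w = 4 - 1*7 = 4 - 7 = -3)
g(L) = 0 (g(L) = 0*(-5) = 0)
l(p) = 2*p (l(p) = (2*p + p) - p = 3*p - p = 2*p)
f(13) + g(-11)*l(w) = 2 + 0*(2*(-3)) = 2 + 0*(-6) = 2 + 0 = 2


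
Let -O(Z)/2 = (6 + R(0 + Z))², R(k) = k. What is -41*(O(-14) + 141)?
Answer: -533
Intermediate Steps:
O(Z) = -2*(6 + Z)² (O(Z) = -2*(6 + (0 + Z))² = -2*(6 + Z)²)
-41*(O(-14) + 141) = -41*(-2*(6 - 14)² + 141) = -41*(-2*(-8)² + 141) = -41*(-2*64 + 141) = -41*(-128 + 141) = -41*13 = -533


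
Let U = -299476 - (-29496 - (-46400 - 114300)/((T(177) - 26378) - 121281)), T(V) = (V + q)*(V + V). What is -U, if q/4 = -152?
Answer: 81056744640/300233 ≈ 2.6998e+5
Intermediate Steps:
q = -608 (q = 4*(-152) = -608)
T(V) = 2*V*(-608 + V) (T(V) = (V - 608)*(V + V) = (-608 + V)*(2*V) = 2*V*(-608 + V))
U = -81056744640/300233 (U = -299476 - (-29496 - (-46400 - 114300)/((2*177*(-608 + 177) - 26378) - 121281)) = -299476 - (-29496 - (-160700)/((2*177*(-431) - 26378) - 121281)) = -299476 - (-29496 - (-160700)/((-152574 - 26378) - 121281)) = -299476 - (-29496 - (-160700)/(-178952 - 121281)) = -299476 - (-29496 - (-160700)/(-300233)) = -299476 - (-29496 - (-160700)*(-1)/300233) = -299476 - (-29496 - 1*160700/300233) = -299476 - (-29496 - 160700/300233) = -299476 - 1*(-8855833268/300233) = -299476 + 8855833268/300233 = -81056744640/300233 ≈ -2.6998e+5)
-U = -1*(-81056744640/300233) = 81056744640/300233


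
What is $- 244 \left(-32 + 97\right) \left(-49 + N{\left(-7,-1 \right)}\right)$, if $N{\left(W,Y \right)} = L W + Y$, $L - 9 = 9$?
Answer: $2791360$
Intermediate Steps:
$L = 18$ ($L = 9 + 9 = 18$)
$N{\left(W,Y \right)} = Y + 18 W$ ($N{\left(W,Y \right)} = 18 W + Y = Y + 18 W$)
$- 244 \left(-32 + 97\right) \left(-49 + N{\left(-7,-1 \right)}\right) = - 244 \left(-32 + 97\right) \left(-49 + \left(-1 + 18 \left(-7\right)\right)\right) = - 244 \cdot 65 \left(-49 - 127\right) = - 244 \cdot 65 \left(-176\right) = \left(-244\right) \left(-11440\right) = 2791360$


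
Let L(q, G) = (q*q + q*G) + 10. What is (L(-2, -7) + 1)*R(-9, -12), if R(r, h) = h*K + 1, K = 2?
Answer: -667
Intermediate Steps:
L(q, G) = 10 + q² + G*q (L(q, G) = (q² + G*q) + 10 = 10 + q² + G*q)
R(r, h) = 1 + 2*h (R(r, h) = h*2 + 1 = 2*h + 1 = 1 + 2*h)
(L(-2, -7) + 1)*R(-9, -12) = ((10 + (-2)² - 7*(-2)) + 1)*(1 + 2*(-12)) = ((10 + 4 + 14) + 1)*(1 - 24) = (28 + 1)*(-23) = 29*(-23) = -667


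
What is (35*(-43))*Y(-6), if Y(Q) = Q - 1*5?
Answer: 16555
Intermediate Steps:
Y(Q) = -5 + Q (Y(Q) = Q - 5 = -5 + Q)
(35*(-43))*Y(-6) = (35*(-43))*(-5 - 6) = -1505*(-11) = 16555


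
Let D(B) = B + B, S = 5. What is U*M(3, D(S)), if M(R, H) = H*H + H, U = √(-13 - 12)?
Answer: 550*I ≈ 550.0*I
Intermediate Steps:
D(B) = 2*B
U = 5*I (U = √(-25) = 5*I ≈ 5.0*I)
M(R, H) = H + H² (M(R, H) = H² + H = H + H²)
U*M(3, D(S)) = (5*I)*((2*5)*(1 + 2*5)) = (5*I)*(10*(1 + 10)) = (5*I)*(10*11) = (5*I)*110 = 550*I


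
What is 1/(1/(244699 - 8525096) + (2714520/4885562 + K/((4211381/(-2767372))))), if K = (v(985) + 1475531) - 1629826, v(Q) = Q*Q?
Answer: -85184430871996832717/45672594878001382941284461 ≈ -1.8651e-6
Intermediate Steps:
v(Q) = Q**2
K = 815930 (K = (985**2 + 1475531) - 1629826 = (970225 + 1475531) - 1629826 = 2445756 - 1629826 = 815930)
1/(1/(244699 - 8525096) + (2714520/4885562 + K/((4211381/(-2767372))))) = 1/(1/(244699 - 8525096) + (2714520/4885562 + 815930/((4211381/(-2767372))))) = 1/(1/(-8280397) + (2714520*(1/4885562) + 815930/((4211381*(-1/2767372))))) = 1/(-1/8280397 + (1357260/2442781 + 815930/(-4211381/2767372))) = 1/(-1/8280397 + (1357260/2442781 + 815930*(-2767372/4211381))) = 1/(-1/8280397 + (1357260/2442781 - 2257981835960/4211381)) = 1/(-1/8280397 - 5515749411289228700/10287481490561) = 1/(-45672594878001382941284461/85184430871996832717) = -85184430871996832717/45672594878001382941284461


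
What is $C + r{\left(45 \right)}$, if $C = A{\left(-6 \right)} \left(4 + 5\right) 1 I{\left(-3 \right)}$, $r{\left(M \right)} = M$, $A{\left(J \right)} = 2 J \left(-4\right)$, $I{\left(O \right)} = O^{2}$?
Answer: $3933$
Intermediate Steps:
$A{\left(J \right)} = - 8 J$
$C = 3888$ ($C = \left(-8\right) \left(-6\right) \left(4 + 5\right) 1 \left(-3\right)^{2} = 48 \cdot 9 \cdot 1 \cdot 9 = 48 \cdot 9 \cdot 9 = 432 \cdot 9 = 3888$)
$C + r{\left(45 \right)} = 3888 + 45 = 3933$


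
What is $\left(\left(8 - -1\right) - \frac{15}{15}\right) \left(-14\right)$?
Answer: $-112$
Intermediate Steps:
$\left(\left(8 - -1\right) - \frac{15}{15}\right) \left(-14\right) = \left(\left(8 + 1\right) - 1\right) \left(-14\right) = \left(9 - 1\right) \left(-14\right) = 8 \left(-14\right) = -112$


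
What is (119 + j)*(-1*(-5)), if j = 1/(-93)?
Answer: 55330/93 ≈ 594.95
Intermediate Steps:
j = -1/93 ≈ -0.010753
(119 + j)*(-1*(-5)) = (119 - 1/93)*(-1*(-5)) = (11066/93)*5 = 55330/93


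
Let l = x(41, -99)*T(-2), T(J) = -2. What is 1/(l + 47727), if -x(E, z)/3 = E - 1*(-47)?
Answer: 1/48255 ≈ 2.0723e-5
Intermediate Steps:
x(E, z) = -141 - 3*E (x(E, z) = -3*(E - 1*(-47)) = -3*(E + 47) = -3*(47 + E) = -141 - 3*E)
l = 528 (l = (-141 - 3*41)*(-2) = (-141 - 123)*(-2) = -264*(-2) = 528)
1/(l + 47727) = 1/(528 + 47727) = 1/48255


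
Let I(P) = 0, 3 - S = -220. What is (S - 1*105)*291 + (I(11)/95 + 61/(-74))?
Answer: 2540951/74 ≈ 34337.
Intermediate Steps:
S = 223 (S = 3 - 1*(-220) = 3 + 220 = 223)
(S - 1*105)*291 + (I(11)/95 + 61/(-74)) = (223 - 1*105)*291 + (0/95 + 61/(-74)) = (223 - 105)*291 + (0*(1/95) + 61*(-1/74)) = 118*291 + (0 - 61/74) = 34338 - 61/74 = 2540951/74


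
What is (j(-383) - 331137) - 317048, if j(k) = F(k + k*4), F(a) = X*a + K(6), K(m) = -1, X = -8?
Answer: -632866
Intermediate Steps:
F(a) = -1 - 8*a (F(a) = -8*a - 1 = -1 - 8*a)
j(k) = -1 - 40*k (j(k) = -1 - 8*(k + k*4) = -1 - 8*(k + 4*k) = -1 - 40*k)
(j(-383) - 331137) - 317048 = ((-1 - 40*(-383)) - 331137) - 317048 = ((-1 + 15320) - 331137) - 317048 = (15319 - 331137) - 317048 = -315818 - 317048 = -632866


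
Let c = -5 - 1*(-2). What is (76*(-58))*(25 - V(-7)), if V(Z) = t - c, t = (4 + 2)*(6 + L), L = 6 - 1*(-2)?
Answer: 273296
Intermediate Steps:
c = -3 (c = -5 + 2 = -3)
L = 8 (L = 6 + 2 = 8)
t = 84 (t = (4 + 2)*(6 + 8) = 6*14 = 84)
V(Z) = 87 (V(Z) = 84 - 1*(-3) = 84 + 3 = 87)
(76*(-58))*(25 - V(-7)) = (76*(-58))*(25 - 1*87) = -4408*(25 - 87) = -4408*(-62) = 273296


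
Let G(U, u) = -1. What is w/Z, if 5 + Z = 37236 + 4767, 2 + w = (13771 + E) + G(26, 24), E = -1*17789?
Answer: -4021/41998 ≈ -0.095743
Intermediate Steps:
E = -17789
w = -4021 (w = -2 + ((13771 - 17789) - 1) = -2 + (-4018 - 1) = -2 - 4019 = -4021)
Z = 41998 (Z = -5 + (37236 + 4767) = -5 + 42003 = 41998)
w/Z = -4021/41998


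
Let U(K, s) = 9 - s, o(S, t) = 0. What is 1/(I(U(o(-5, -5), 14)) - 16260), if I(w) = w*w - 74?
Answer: -1/16309 ≈ -6.1316e-5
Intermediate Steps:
I(w) = -74 + w² (I(w) = w² - 74 = -74 + w²)
1/(I(U(o(-5, -5), 14)) - 16260) = 1/((-74 + (9 - 1*14)²) - 16260) = 1/((-74 + (9 - 14)²) - 16260) = 1/((-74 + (-5)²) - 16260) = 1/((-74 + 25) - 16260) = 1/(-49 - 16260) = 1/(-16309) = -1/16309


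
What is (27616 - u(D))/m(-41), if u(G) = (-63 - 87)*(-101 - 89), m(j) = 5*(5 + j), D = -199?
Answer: 221/45 ≈ 4.9111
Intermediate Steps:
m(j) = 25 + 5*j
u(G) = 28500 (u(G) = -150*(-190) = 28500)
(27616 - u(D))/m(-41) = (27616 - 1*28500)/(25 + 5*(-41)) = (27616 - 28500)/(25 - 205) = -884/(-180) = -884*(-1/180) = 221/45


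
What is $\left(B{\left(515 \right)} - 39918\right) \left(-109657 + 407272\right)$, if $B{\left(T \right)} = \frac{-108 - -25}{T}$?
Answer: $- \frac{1223665084119}{103} \approx -1.188 \cdot 10^{10}$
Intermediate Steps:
$B{\left(T \right)} = - \frac{83}{T}$ ($B{\left(T \right)} = \frac{-108 + 25}{T} = - \frac{83}{T}$)
$\left(B{\left(515 \right)} - 39918\right) \left(-109657 + 407272\right) = \left(- \frac{83}{515} - 39918\right) \left(-109657 + 407272\right) = \left(\left(-83\right) \frac{1}{515} - 39918\right) 297615 = \left(- \frac{83}{515} - 39918\right) 297615 = \left(- \frac{20557853}{515}\right) 297615 = - \frac{1223665084119}{103}$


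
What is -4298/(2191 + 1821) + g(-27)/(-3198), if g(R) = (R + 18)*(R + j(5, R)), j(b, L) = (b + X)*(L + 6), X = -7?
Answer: -550141/534599 ≈ -1.0291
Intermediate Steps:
j(b, L) = (-7 + b)*(6 + L) (j(b, L) = (b - 7)*(L + 6) = (-7 + b)*(6 + L))
g(R) = (-12 - R)*(18 + R) (g(R) = (R + 18)*(R + (-42 - 7*R + 6*5 + R*5)) = (18 + R)*(R + (-42 - 7*R + 30 + 5*R)) = (18 + R)*(R + (-12 - 2*R)) = (18 + R)*(-12 - R) = (-12 - R)*(18 + R))
-4298/(2191 + 1821) + g(-27)/(-3198) = -4298/(2191 + 1821) + (-216 - 1*(-27)**2 - 30*(-27))/(-3198) = -4298/4012 + (-216 - 1*729 + 810)*(-1/3198) = -4298*1/4012 + (-216 - 729 + 810)*(-1/3198) = -2149/2006 - 135*(-1/3198) = -2149/2006 + 45/1066 = -550141/534599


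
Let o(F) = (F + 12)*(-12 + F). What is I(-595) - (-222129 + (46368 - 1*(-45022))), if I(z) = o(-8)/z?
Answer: 15557957/119 ≈ 1.3074e+5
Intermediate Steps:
o(F) = (-12 + F)*(12 + F) (o(F) = (12 + F)*(-12 + F) = (-12 + F)*(12 + F))
I(z) = -80/z (I(z) = (-144 + (-8)²)/z = (-144 + 64)/z = -80/z)
I(-595) - (-222129 + (46368 - 1*(-45022))) = -80/(-595) - (-222129 + (46368 - 1*(-45022))) = -80*(-1/595) - (-222129 + (46368 + 45022)) = 16/119 - (-222129 + 91390) = 16/119 - 1*(-130739) = 16/119 + 130739 = 15557957/119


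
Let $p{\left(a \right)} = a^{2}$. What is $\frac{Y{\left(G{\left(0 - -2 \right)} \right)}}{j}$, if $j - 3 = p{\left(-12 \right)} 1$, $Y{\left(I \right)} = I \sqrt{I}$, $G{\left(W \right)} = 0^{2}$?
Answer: $0$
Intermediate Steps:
$G{\left(W \right)} = 0$
$Y{\left(I \right)} = I^{\frac{3}{2}}$
$j = 147$ ($j = 3 + \left(-12\right)^{2} \cdot 1 = 3 + 144 \cdot 1 = 3 + 144 = 147$)
$\frac{Y{\left(G{\left(0 - -2 \right)} \right)}}{j} = \frac{0^{\frac{3}{2}}}{147} = 0 \cdot \frac{1}{147} = 0$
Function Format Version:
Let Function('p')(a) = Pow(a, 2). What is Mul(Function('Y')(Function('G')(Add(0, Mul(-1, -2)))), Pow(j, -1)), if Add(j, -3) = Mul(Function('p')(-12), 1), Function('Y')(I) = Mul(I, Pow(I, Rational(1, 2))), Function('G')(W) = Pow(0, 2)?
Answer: 0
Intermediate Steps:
Function('G')(W) = 0
Function('Y')(I) = Pow(I, Rational(3, 2))
j = 147 (j = Add(3, Mul(Pow(-12, 2), 1)) = Add(3, Mul(144, 1)) = Add(3, 144) = 147)
Mul(Function('Y')(Function('G')(Add(0, Mul(-1, -2)))), Pow(j, -1)) = Mul(Pow(0, Rational(3, 2)), Pow(147, -1)) = Mul(0, Rational(1, 147)) = 0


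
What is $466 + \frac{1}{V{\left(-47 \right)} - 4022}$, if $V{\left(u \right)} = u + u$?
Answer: $\frac{1918055}{4116} \approx 466.0$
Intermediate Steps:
$V{\left(u \right)} = 2 u$
$466 + \frac{1}{V{\left(-47 \right)} - 4022} = 466 + \frac{1}{2 \left(-47\right) - 4022} = 466 + \frac{1}{-94 - 4022} = 466 + \frac{1}{-4116} = 466 - \frac{1}{4116} = \frac{1918055}{4116}$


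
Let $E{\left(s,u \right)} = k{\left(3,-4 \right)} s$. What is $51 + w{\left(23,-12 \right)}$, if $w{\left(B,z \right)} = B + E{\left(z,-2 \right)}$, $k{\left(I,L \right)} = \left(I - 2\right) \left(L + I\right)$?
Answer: $86$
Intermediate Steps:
$k{\left(I,L \right)} = \left(-2 + I\right) \left(I + L\right)$
$E{\left(s,u \right)} = - s$ ($E{\left(s,u \right)} = \left(3^{2} - 6 - -8 + 3 \left(-4\right)\right) s = \left(9 - 6 + 8 - 12\right) s = - s$)
$w{\left(B,z \right)} = B - z$
$51 + w{\left(23,-12 \right)} = 51 + \left(23 - -12\right) = 51 + \left(23 + 12\right) = 51 + 35 = 86$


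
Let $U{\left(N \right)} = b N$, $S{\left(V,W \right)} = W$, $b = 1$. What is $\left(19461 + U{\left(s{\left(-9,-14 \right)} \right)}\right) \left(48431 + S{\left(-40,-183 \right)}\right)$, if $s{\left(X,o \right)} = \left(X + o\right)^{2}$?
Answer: $964477520$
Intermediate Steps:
$U{\left(N \right)} = N$ ($U{\left(N \right)} = 1 N = N$)
$\left(19461 + U{\left(s{\left(-9,-14 \right)} \right)}\right) \left(48431 + S{\left(-40,-183 \right)}\right) = \left(19461 + \left(-9 - 14\right)^{2}\right) \left(48431 - 183\right) = \left(19461 + \left(-23\right)^{2}\right) 48248 = \left(19461 + 529\right) 48248 = 19990 \cdot 48248 = 964477520$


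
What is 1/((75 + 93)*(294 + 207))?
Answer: 1/84168 ≈ 1.1881e-5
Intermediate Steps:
1/((75 + 93)*(294 + 207)) = 1/(168*501) = (1/168)*(1/501) = 1/84168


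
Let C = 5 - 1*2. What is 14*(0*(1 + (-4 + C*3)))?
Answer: 0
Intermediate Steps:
C = 3 (C = 5 - 2 = 3)
14*(0*(1 + (-4 + C*3))) = 14*(0*(1 + (-4 + 3*3))) = 14*(0*(1 + (-4 + 9))) = 14*(0*(1 + 5)) = 14*(0*6) = 14*0 = 0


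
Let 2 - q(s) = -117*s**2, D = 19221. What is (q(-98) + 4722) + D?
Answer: 1147613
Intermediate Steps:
q(s) = 2 + 117*s**2 (q(s) = 2 - (-117)*s**2 = 2 + 117*s**2)
(q(-98) + 4722) + D = ((2 + 117*(-98)**2) + 4722) + 19221 = ((2 + 117*9604) + 4722) + 19221 = ((2 + 1123668) + 4722) + 19221 = (1123670 + 4722) + 19221 = 1128392 + 19221 = 1147613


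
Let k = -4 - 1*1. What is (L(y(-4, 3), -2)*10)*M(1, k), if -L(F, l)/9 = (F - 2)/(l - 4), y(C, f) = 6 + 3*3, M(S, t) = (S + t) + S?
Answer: -585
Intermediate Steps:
k = -5 (k = -4 - 1 = -5)
M(S, t) = t + 2*S
y(C, f) = 15 (y(C, f) = 6 + 9 = 15)
L(F, l) = -9*(-2 + F)/(-4 + l) (L(F, l) = -9*(F - 2)/(l - 4) = -9*(-2 + F)/(-4 + l))
(L(y(-4, 3), -2)*10)*M(1, k) = ((9*(2 - 1*15)/(-4 - 2))*10)*(-5 + 2*1) = ((9*(2 - 15)/(-6))*10)*(-5 + 2) = ((9*(-1/6)*(-13))*10)*(-3) = ((39/2)*10)*(-3) = 195*(-3) = -585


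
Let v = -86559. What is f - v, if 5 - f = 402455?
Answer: -315891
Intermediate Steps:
f = -402450 (f = 5 - 1*402455 = 5 - 402455 = -402450)
f - v = -402450 - 1*(-86559) = -402450 + 86559 = -315891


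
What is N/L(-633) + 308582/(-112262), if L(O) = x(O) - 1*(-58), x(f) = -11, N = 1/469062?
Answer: -3401486060843/1237459198734 ≈ -2.7488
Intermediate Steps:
N = 1/469062 ≈ 2.1319e-6
L(O) = 47 (L(O) = -11 - 1*(-58) = -11 + 58 = 47)
N/L(-633) + 308582/(-112262) = (1/469062)/47 + 308582/(-112262) = (1/469062)*(1/47) + 308582*(-1/112262) = 1/22045914 - 154291/56131 = -3401486060843/1237459198734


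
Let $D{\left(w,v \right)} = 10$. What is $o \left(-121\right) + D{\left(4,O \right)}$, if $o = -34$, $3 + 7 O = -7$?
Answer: $4124$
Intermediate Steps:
$O = - \frac{10}{7}$ ($O = - \frac{3}{7} + \frac{1}{7} \left(-7\right) = - \frac{3}{7} - 1 = - \frac{10}{7} \approx -1.4286$)
$o \left(-121\right) + D{\left(4,O \right)} = \left(-34\right) \left(-121\right) + 10 = 4114 + 10 = 4124$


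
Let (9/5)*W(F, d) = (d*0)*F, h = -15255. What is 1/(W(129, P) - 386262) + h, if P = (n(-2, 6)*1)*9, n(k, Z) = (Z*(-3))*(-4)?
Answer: -5892426811/386262 ≈ -15255.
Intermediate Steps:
n(k, Z) = 12*Z (n(k, Z) = -3*Z*(-4) = 12*Z)
P = 648 (P = ((12*6)*1)*9 = (72*1)*9 = 72*9 = 648)
W(F, d) = 0 (W(F, d) = 5*((d*0)*F)/9 = 5*(0*F)/9 = (5/9)*0 = 0)
1/(W(129, P) - 386262) + h = 1/(0 - 386262) - 15255 = 1/(-386262) - 15255 = -1/386262 - 15255 = -5892426811/386262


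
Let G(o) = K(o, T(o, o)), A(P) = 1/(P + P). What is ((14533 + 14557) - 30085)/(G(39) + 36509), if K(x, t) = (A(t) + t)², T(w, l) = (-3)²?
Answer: -64476/2371097 ≈ -0.027192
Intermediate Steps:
T(w, l) = 9
A(P) = 1/(2*P)
K(x, t) = (t + 1/(2*t))² (K(x, t) = (1/(2*t) + t)² = (t + 1/(2*t))²)
G(o) = 26569/324 (G(o) = (9 + (½)/9)² = (9 + (½)*(⅑))² = (9 + 1/18)² = (163/18)² = 26569/324)
((14533 + 14557) - 30085)/(G(39) + 36509) = ((14533 + 14557) - 30085)/(26569/324 + 36509) = (29090 - 30085)/(11855485/324) = -995*324/11855485 = -64476/2371097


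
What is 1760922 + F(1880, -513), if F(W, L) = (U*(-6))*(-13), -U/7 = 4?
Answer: 1758738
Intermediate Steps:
U = -28 (U = -7*4 = -28)
F(W, L) = -2184 (F(W, L) = -28*(-6)*(-13) = 168*(-13) = -2184)
1760922 + F(1880, -513) = 1760922 - 2184 = 1758738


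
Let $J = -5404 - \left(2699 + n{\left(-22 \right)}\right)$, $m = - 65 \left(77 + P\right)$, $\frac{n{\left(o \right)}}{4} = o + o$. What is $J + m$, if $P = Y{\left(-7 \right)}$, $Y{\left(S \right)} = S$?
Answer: $-12477$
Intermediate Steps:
$P = -7$
$n{\left(o \right)} = 8 o$ ($n{\left(o \right)} = 4 \left(o + o\right) = 4 \cdot 2 o = 8 o$)
$m = -4550$ ($m = - 65 \left(77 - 7\right) = \left(-65\right) 70 = -4550$)
$J = -7927$ ($J = -5404 - \left(2699 + 8 \left(-22\right)\right) = -5404 - \left(2699 - 176\right) = -5404 - 2523 = -7927$)
$J + m = -7927 - 4550 = -12477$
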